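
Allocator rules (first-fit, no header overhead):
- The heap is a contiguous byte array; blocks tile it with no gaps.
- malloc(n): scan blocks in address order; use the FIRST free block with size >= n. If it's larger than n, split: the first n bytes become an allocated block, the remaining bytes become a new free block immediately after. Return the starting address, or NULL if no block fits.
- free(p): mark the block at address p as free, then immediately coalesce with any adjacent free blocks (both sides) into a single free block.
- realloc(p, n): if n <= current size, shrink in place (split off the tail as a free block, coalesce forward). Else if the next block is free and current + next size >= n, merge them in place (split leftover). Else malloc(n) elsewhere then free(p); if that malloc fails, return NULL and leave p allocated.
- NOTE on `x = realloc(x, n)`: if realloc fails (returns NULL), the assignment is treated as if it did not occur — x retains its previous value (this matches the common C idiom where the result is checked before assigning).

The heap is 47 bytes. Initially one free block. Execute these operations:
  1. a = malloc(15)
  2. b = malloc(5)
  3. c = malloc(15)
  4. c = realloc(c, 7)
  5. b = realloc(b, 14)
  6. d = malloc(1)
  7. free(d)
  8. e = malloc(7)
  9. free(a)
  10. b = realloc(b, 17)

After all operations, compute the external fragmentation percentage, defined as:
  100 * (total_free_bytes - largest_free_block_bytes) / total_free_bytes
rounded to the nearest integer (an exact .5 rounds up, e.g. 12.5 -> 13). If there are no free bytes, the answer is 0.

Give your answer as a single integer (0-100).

Op 1: a = malloc(15) -> a = 0; heap: [0-14 ALLOC][15-46 FREE]
Op 2: b = malloc(5) -> b = 15; heap: [0-14 ALLOC][15-19 ALLOC][20-46 FREE]
Op 3: c = malloc(15) -> c = 20; heap: [0-14 ALLOC][15-19 ALLOC][20-34 ALLOC][35-46 FREE]
Op 4: c = realloc(c, 7) -> c = 20; heap: [0-14 ALLOC][15-19 ALLOC][20-26 ALLOC][27-46 FREE]
Op 5: b = realloc(b, 14) -> b = 27; heap: [0-14 ALLOC][15-19 FREE][20-26 ALLOC][27-40 ALLOC][41-46 FREE]
Op 6: d = malloc(1) -> d = 15; heap: [0-14 ALLOC][15-15 ALLOC][16-19 FREE][20-26 ALLOC][27-40 ALLOC][41-46 FREE]
Op 7: free(d) -> (freed d); heap: [0-14 ALLOC][15-19 FREE][20-26 ALLOC][27-40 ALLOC][41-46 FREE]
Op 8: e = malloc(7) -> e = NULL; heap: [0-14 ALLOC][15-19 FREE][20-26 ALLOC][27-40 ALLOC][41-46 FREE]
Op 9: free(a) -> (freed a); heap: [0-19 FREE][20-26 ALLOC][27-40 ALLOC][41-46 FREE]
Op 10: b = realloc(b, 17) -> b = 27; heap: [0-19 FREE][20-26 ALLOC][27-43 ALLOC][44-46 FREE]
Free blocks: [20 3] total_free=23 largest=20 -> 100*(23-20)/23 = 300/23 ≈ 13.043 -> rounds to 13

Answer: 13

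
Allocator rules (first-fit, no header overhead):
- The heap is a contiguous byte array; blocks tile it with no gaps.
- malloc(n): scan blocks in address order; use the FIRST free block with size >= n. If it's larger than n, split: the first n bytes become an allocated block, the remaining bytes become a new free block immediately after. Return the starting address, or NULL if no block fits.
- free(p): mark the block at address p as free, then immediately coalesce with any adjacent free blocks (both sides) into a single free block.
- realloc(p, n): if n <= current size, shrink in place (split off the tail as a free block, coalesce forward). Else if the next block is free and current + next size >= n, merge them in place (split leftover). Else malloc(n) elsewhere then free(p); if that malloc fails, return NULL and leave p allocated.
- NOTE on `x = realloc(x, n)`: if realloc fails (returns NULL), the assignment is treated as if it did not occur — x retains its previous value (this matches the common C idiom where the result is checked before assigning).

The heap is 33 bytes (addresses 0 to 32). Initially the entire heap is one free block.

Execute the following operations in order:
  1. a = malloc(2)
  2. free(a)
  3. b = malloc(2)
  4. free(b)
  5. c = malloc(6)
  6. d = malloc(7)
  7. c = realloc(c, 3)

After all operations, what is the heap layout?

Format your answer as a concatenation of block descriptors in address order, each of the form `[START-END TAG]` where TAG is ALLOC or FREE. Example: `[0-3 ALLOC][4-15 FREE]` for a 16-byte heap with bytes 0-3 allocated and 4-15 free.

Answer: [0-2 ALLOC][3-5 FREE][6-12 ALLOC][13-32 FREE]

Derivation:
Op 1: a = malloc(2) -> a = 0; heap: [0-1 ALLOC][2-32 FREE]
Op 2: free(a) -> (freed a); heap: [0-32 FREE]
Op 3: b = malloc(2) -> b = 0; heap: [0-1 ALLOC][2-32 FREE]
Op 4: free(b) -> (freed b); heap: [0-32 FREE]
Op 5: c = malloc(6) -> c = 0; heap: [0-5 ALLOC][6-32 FREE]
Op 6: d = malloc(7) -> d = 6; heap: [0-5 ALLOC][6-12 ALLOC][13-32 FREE]
Op 7: c = realloc(c, 3) -> c = 0; heap: [0-2 ALLOC][3-5 FREE][6-12 ALLOC][13-32 FREE]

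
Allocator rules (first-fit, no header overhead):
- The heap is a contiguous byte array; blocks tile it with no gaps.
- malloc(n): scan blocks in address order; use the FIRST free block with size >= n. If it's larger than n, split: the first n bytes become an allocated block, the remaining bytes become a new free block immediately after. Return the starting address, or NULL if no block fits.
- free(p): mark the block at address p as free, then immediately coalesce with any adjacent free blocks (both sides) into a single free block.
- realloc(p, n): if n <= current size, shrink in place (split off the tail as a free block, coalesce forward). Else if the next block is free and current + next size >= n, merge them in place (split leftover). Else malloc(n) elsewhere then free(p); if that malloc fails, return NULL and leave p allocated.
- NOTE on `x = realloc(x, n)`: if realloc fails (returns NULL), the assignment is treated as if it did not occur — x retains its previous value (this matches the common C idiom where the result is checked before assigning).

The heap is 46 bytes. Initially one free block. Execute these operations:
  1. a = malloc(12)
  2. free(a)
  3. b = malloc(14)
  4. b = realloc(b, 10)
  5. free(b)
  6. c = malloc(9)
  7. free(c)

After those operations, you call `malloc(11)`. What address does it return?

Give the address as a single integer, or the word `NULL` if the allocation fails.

Op 1: a = malloc(12) -> a = 0; heap: [0-11 ALLOC][12-45 FREE]
Op 2: free(a) -> (freed a); heap: [0-45 FREE]
Op 3: b = malloc(14) -> b = 0; heap: [0-13 ALLOC][14-45 FREE]
Op 4: b = realloc(b, 10) -> b = 0; heap: [0-9 ALLOC][10-45 FREE]
Op 5: free(b) -> (freed b); heap: [0-45 FREE]
Op 6: c = malloc(9) -> c = 0; heap: [0-8 ALLOC][9-45 FREE]
Op 7: free(c) -> (freed c); heap: [0-45 FREE]
malloc(11): first-fit scan over [0-45 FREE] -> 0

Answer: 0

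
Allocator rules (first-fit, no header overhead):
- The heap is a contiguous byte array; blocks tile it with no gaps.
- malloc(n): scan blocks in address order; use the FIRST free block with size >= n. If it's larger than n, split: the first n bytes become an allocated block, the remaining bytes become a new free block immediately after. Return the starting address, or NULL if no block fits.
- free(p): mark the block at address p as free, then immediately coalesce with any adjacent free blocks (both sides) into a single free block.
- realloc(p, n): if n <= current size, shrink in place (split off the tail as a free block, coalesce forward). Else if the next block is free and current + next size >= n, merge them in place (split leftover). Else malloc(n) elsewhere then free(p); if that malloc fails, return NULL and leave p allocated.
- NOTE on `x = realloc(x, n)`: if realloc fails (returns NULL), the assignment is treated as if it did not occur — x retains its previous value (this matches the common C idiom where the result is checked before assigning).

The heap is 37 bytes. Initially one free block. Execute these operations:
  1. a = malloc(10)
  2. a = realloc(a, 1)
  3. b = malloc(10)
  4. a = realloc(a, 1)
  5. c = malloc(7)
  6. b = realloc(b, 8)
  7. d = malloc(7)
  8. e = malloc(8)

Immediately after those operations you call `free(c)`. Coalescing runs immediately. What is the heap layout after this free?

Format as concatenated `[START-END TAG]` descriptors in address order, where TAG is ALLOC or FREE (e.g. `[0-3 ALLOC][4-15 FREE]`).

Op 1: a = malloc(10) -> a = 0; heap: [0-9 ALLOC][10-36 FREE]
Op 2: a = realloc(a, 1) -> a = 0; heap: [0-0 ALLOC][1-36 FREE]
Op 3: b = malloc(10) -> b = 1; heap: [0-0 ALLOC][1-10 ALLOC][11-36 FREE]
Op 4: a = realloc(a, 1) -> a = 0; heap: [0-0 ALLOC][1-10 ALLOC][11-36 FREE]
Op 5: c = malloc(7) -> c = 11; heap: [0-0 ALLOC][1-10 ALLOC][11-17 ALLOC][18-36 FREE]
Op 6: b = realloc(b, 8) -> b = 1; heap: [0-0 ALLOC][1-8 ALLOC][9-10 FREE][11-17 ALLOC][18-36 FREE]
Op 7: d = malloc(7) -> d = 18; heap: [0-0 ALLOC][1-8 ALLOC][9-10 FREE][11-17 ALLOC][18-24 ALLOC][25-36 FREE]
Op 8: e = malloc(8) -> e = 25; heap: [0-0 ALLOC][1-8 ALLOC][9-10 FREE][11-17 ALLOC][18-24 ALLOC][25-32 ALLOC][33-36 FREE]
free(c): c = 11 -> block [11-17 ALLOC]; mark free, coalesce with adjacent free neighbors -> [0-0 ALLOC][1-8 ALLOC][9-17 FREE][18-24 ALLOC][25-32 ALLOC][33-36 FREE]

Answer: [0-0 ALLOC][1-8 ALLOC][9-17 FREE][18-24 ALLOC][25-32 ALLOC][33-36 FREE]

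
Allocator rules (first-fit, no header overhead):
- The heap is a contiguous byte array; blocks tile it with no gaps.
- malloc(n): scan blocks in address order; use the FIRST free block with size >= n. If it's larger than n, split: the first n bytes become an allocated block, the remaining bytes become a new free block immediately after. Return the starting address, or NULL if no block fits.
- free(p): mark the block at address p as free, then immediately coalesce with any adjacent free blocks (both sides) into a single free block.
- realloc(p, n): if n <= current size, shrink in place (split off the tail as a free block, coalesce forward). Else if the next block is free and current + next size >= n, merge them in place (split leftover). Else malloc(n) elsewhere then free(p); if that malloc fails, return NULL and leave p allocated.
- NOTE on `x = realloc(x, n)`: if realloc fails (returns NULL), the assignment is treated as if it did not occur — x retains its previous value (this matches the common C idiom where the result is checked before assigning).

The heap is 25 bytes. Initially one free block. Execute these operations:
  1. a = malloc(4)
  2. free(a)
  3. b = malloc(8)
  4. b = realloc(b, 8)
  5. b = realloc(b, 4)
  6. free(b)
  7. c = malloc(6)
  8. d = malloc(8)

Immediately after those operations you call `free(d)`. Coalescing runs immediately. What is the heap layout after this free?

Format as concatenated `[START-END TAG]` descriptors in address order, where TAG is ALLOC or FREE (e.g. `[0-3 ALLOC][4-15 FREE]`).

Answer: [0-5 ALLOC][6-24 FREE]

Derivation:
Op 1: a = malloc(4) -> a = 0; heap: [0-3 ALLOC][4-24 FREE]
Op 2: free(a) -> (freed a); heap: [0-24 FREE]
Op 3: b = malloc(8) -> b = 0; heap: [0-7 ALLOC][8-24 FREE]
Op 4: b = realloc(b, 8) -> b = 0; heap: [0-7 ALLOC][8-24 FREE]
Op 5: b = realloc(b, 4) -> b = 0; heap: [0-3 ALLOC][4-24 FREE]
Op 6: free(b) -> (freed b); heap: [0-24 FREE]
Op 7: c = malloc(6) -> c = 0; heap: [0-5 ALLOC][6-24 FREE]
Op 8: d = malloc(8) -> d = 6; heap: [0-5 ALLOC][6-13 ALLOC][14-24 FREE]
free(d): d = 6 -> block [6-13 ALLOC]; mark free, coalesce with adjacent free neighbors -> [0-5 ALLOC][6-24 FREE]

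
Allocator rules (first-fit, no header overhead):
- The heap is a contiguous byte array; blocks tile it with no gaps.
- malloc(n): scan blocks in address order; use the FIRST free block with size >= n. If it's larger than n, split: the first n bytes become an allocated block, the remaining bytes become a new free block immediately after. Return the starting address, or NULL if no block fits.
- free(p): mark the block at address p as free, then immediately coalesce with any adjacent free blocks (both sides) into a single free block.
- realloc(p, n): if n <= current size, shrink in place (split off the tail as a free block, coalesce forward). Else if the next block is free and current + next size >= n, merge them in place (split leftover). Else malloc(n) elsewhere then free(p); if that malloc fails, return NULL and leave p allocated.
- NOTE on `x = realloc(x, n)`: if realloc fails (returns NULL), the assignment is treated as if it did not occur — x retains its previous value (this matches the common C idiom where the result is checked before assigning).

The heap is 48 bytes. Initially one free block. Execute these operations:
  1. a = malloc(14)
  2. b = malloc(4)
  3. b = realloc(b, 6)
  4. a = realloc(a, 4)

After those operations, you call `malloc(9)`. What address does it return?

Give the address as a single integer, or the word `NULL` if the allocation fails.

Answer: 4

Derivation:
Op 1: a = malloc(14) -> a = 0; heap: [0-13 ALLOC][14-47 FREE]
Op 2: b = malloc(4) -> b = 14; heap: [0-13 ALLOC][14-17 ALLOC][18-47 FREE]
Op 3: b = realloc(b, 6) -> b = 14; heap: [0-13 ALLOC][14-19 ALLOC][20-47 FREE]
Op 4: a = realloc(a, 4) -> a = 0; heap: [0-3 ALLOC][4-13 FREE][14-19 ALLOC][20-47 FREE]
malloc(9): first-fit scan over [0-3 ALLOC][4-13 FREE][14-19 ALLOC][20-47 FREE] -> 4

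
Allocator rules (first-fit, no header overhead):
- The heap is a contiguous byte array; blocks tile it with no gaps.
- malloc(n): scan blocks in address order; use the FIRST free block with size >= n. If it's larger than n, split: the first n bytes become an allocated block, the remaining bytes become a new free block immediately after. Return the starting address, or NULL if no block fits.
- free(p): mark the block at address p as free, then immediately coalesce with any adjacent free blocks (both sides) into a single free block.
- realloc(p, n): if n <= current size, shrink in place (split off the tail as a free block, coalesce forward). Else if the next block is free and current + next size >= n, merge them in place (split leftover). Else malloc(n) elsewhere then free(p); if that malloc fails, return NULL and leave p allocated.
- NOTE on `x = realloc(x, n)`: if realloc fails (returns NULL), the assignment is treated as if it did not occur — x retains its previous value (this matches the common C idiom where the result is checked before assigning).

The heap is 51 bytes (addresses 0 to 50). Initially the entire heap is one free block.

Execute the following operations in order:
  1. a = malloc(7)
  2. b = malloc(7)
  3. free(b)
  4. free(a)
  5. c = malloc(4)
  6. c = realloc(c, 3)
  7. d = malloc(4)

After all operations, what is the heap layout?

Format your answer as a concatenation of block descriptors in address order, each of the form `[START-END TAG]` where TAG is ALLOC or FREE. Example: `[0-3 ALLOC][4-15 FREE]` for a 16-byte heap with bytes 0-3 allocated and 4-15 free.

Answer: [0-2 ALLOC][3-6 ALLOC][7-50 FREE]

Derivation:
Op 1: a = malloc(7) -> a = 0; heap: [0-6 ALLOC][7-50 FREE]
Op 2: b = malloc(7) -> b = 7; heap: [0-6 ALLOC][7-13 ALLOC][14-50 FREE]
Op 3: free(b) -> (freed b); heap: [0-6 ALLOC][7-50 FREE]
Op 4: free(a) -> (freed a); heap: [0-50 FREE]
Op 5: c = malloc(4) -> c = 0; heap: [0-3 ALLOC][4-50 FREE]
Op 6: c = realloc(c, 3) -> c = 0; heap: [0-2 ALLOC][3-50 FREE]
Op 7: d = malloc(4) -> d = 3; heap: [0-2 ALLOC][3-6 ALLOC][7-50 FREE]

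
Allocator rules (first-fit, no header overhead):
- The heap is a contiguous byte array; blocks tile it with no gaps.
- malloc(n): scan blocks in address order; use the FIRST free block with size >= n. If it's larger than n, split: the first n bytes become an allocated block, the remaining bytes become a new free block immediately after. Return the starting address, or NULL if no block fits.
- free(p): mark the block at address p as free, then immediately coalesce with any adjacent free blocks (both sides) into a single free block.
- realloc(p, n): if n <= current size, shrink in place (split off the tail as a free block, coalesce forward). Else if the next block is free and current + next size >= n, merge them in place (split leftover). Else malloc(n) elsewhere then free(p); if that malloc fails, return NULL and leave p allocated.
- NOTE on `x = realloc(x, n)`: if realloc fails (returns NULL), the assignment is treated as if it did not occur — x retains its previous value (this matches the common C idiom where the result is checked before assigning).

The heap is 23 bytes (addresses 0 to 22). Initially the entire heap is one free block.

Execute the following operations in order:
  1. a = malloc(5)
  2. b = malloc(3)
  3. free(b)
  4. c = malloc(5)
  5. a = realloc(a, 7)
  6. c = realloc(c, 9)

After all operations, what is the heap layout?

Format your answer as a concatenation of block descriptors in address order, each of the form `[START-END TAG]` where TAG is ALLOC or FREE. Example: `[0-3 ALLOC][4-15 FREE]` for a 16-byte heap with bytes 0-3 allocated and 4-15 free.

Answer: [0-4 FREE][5-9 ALLOC][10-16 ALLOC][17-22 FREE]

Derivation:
Op 1: a = malloc(5) -> a = 0; heap: [0-4 ALLOC][5-22 FREE]
Op 2: b = malloc(3) -> b = 5; heap: [0-4 ALLOC][5-7 ALLOC][8-22 FREE]
Op 3: free(b) -> (freed b); heap: [0-4 ALLOC][5-22 FREE]
Op 4: c = malloc(5) -> c = 5; heap: [0-4 ALLOC][5-9 ALLOC][10-22 FREE]
Op 5: a = realloc(a, 7) -> a = 10; heap: [0-4 FREE][5-9 ALLOC][10-16 ALLOC][17-22 FREE]
Op 6: c = realloc(c, 9) -> NULL (c unchanged); heap: [0-4 FREE][5-9 ALLOC][10-16 ALLOC][17-22 FREE]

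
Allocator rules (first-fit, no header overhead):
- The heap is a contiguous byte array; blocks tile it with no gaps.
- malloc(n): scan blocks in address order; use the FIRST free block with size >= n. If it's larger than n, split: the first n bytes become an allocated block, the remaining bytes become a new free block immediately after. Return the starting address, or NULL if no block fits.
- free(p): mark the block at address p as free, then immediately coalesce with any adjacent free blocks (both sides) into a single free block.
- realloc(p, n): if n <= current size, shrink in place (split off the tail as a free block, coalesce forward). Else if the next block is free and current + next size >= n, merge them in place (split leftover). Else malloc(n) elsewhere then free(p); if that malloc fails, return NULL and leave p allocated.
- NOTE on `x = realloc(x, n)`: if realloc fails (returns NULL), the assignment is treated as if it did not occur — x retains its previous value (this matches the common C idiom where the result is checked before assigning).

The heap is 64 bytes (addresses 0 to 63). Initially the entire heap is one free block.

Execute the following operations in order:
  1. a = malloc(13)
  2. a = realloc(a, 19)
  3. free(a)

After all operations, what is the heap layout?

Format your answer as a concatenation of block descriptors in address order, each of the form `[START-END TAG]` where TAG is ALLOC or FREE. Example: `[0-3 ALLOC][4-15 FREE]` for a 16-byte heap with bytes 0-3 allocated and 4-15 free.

Answer: [0-63 FREE]

Derivation:
Op 1: a = malloc(13) -> a = 0; heap: [0-12 ALLOC][13-63 FREE]
Op 2: a = realloc(a, 19) -> a = 0; heap: [0-18 ALLOC][19-63 FREE]
Op 3: free(a) -> (freed a); heap: [0-63 FREE]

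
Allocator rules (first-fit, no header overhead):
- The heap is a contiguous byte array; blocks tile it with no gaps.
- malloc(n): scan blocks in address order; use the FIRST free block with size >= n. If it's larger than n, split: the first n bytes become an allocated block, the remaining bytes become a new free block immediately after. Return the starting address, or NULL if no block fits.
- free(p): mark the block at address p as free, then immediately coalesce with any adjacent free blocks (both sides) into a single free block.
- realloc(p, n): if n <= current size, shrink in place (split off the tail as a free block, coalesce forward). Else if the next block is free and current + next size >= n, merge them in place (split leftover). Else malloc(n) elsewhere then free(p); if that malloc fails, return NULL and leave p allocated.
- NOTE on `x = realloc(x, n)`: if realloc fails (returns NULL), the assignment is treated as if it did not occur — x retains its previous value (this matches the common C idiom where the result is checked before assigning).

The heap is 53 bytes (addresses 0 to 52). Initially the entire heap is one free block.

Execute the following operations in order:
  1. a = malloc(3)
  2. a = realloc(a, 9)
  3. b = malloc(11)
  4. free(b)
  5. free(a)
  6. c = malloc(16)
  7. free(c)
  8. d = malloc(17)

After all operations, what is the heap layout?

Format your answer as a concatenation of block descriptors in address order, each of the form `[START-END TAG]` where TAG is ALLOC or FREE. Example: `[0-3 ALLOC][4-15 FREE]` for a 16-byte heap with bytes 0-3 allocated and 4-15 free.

Op 1: a = malloc(3) -> a = 0; heap: [0-2 ALLOC][3-52 FREE]
Op 2: a = realloc(a, 9) -> a = 0; heap: [0-8 ALLOC][9-52 FREE]
Op 3: b = malloc(11) -> b = 9; heap: [0-8 ALLOC][9-19 ALLOC][20-52 FREE]
Op 4: free(b) -> (freed b); heap: [0-8 ALLOC][9-52 FREE]
Op 5: free(a) -> (freed a); heap: [0-52 FREE]
Op 6: c = malloc(16) -> c = 0; heap: [0-15 ALLOC][16-52 FREE]
Op 7: free(c) -> (freed c); heap: [0-52 FREE]
Op 8: d = malloc(17) -> d = 0; heap: [0-16 ALLOC][17-52 FREE]

Answer: [0-16 ALLOC][17-52 FREE]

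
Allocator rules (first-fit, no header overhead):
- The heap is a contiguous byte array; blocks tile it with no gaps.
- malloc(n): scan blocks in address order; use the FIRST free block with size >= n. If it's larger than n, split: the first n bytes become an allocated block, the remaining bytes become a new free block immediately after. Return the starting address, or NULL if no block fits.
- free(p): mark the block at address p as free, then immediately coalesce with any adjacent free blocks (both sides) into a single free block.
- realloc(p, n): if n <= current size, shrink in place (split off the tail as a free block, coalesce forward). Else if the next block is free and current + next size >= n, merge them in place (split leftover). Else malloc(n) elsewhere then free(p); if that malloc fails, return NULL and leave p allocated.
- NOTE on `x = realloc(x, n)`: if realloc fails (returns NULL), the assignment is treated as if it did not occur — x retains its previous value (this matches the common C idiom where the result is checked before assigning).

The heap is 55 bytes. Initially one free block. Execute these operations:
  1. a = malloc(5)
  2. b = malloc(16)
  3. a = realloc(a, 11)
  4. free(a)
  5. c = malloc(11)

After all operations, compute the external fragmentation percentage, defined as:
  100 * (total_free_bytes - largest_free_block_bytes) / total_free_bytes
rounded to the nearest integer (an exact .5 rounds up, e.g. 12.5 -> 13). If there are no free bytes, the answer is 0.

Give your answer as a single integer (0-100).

Op 1: a = malloc(5) -> a = 0; heap: [0-4 ALLOC][5-54 FREE]
Op 2: b = malloc(16) -> b = 5; heap: [0-4 ALLOC][5-20 ALLOC][21-54 FREE]
Op 3: a = realloc(a, 11) -> a = 21; heap: [0-4 FREE][5-20 ALLOC][21-31 ALLOC][32-54 FREE]
Op 4: free(a) -> (freed a); heap: [0-4 FREE][5-20 ALLOC][21-54 FREE]
Op 5: c = malloc(11) -> c = 21; heap: [0-4 FREE][5-20 ALLOC][21-31 ALLOC][32-54 FREE]
Free blocks: [5 23] total_free=28 largest=23 -> 100*(28-23)/28 = 500/28 ≈ 17.857 -> rounds to 18

Answer: 18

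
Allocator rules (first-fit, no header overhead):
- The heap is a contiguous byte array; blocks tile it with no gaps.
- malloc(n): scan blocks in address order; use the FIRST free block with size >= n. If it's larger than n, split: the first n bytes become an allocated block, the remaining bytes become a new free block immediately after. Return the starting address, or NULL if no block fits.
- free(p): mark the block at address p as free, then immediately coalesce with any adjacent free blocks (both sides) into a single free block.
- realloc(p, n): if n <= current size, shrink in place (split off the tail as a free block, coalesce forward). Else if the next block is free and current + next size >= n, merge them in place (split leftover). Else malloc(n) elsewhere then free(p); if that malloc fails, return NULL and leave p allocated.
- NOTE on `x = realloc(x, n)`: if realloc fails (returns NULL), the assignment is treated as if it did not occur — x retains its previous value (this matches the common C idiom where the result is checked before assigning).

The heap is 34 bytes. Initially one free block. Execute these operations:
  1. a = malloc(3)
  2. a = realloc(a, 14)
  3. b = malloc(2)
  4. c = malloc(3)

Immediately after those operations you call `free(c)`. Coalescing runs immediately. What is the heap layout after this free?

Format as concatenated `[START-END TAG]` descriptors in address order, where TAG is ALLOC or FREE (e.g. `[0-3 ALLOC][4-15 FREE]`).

Answer: [0-13 ALLOC][14-15 ALLOC][16-33 FREE]

Derivation:
Op 1: a = malloc(3) -> a = 0; heap: [0-2 ALLOC][3-33 FREE]
Op 2: a = realloc(a, 14) -> a = 0; heap: [0-13 ALLOC][14-33 FREE]
Op 3: b = malloc(2) -> b = 14; heap: [0-13 ALLOC][14-15 ALLOC][16-33 FREE]
Op 4: c = malloc(3) -> c = 16; heap: [0-13 ALLOC][14-15 ALLOC][16-18 ALLOC][19-33 FREE]
free(c): c = 16 -> block [16-18 ALLOC]; mark free, coalesce with adjacent free neighbors -> [0-13 ALLOC][14-15 ALLOC][16-33 FREE]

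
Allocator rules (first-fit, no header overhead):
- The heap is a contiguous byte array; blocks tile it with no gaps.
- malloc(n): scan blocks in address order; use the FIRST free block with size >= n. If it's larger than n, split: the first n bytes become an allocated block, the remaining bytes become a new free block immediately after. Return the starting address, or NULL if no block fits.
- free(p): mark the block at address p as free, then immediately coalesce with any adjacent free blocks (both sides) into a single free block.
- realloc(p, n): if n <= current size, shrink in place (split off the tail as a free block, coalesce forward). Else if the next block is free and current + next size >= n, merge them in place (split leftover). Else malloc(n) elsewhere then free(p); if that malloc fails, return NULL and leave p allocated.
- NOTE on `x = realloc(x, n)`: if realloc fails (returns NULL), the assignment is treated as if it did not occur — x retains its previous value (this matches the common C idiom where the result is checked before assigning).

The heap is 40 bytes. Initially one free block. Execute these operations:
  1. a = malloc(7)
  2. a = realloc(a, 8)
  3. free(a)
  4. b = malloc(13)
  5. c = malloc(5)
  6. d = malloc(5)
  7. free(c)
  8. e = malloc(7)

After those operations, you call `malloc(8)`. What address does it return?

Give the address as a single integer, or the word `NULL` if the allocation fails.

Answer: 30

Derivation:
Op 1: a = malloc(7) -> a = 0; heap: [0-6 ALLOC][7-39 FREE]
Op 2: a = realloc(a, 8) -> a = 0; heap: [0-7 ALLOC][8-39 FREE]
Op 3: free(a) -> (freed a); heap: [0-39 FREE]
Op 4: b = malloc(13) -> b = 0; heap: [0-12 ALLOC][13-39 FREE]
Op 5: c = malloc(5) -> c = 13; heap: [0-12 ALLOC][13-17 ALLOC][18-39 FREE]
Op 6: d = malloc(5) -> d = 18; heap: [0-12 ALLOC][13-17 ALLOC][18-22 ALLOC][23-39 FREE]
Op 7: free(c) -> (freed c); heap: [0-12 ALLOC][13-17 FREE][18-22 ALLOC][23-39 FREE]
Op 8: e = malloc(7) -> e = 23; heap: [0-12 ALLOC][13-17 FREE][18-22 ALLOC][23-29 ALLOC][30-39 FREE]
malloc(8): first-fit scan over [0-12 ALLOC][13-17 FREE][18-22 ALLOC][23-29 ALLOC][30-39 FREE] -> 30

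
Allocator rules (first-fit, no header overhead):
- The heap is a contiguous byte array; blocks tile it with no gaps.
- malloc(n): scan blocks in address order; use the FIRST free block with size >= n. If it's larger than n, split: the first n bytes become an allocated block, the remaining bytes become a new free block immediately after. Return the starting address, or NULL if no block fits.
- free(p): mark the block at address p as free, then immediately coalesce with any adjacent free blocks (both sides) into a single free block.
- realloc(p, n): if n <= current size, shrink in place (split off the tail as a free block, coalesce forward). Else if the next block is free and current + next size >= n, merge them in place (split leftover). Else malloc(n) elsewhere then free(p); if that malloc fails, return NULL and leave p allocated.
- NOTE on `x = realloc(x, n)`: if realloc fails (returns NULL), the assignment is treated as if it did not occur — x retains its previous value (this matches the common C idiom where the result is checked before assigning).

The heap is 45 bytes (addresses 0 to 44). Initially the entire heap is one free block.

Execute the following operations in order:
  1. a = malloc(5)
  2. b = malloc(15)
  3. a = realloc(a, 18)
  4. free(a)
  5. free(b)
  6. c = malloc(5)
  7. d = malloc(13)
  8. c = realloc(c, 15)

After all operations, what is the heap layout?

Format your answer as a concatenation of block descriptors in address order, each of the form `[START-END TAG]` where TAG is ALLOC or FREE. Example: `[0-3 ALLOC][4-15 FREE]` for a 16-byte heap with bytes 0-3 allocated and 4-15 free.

Answer: [0-4 FREE][5-17 ALLOC][18-32 ALLOC][33-44 FREE]

Derivation:
Op 1: a = malloc(5) -> a = 0; heap: [0-4 ALLOC][5-44 FREE]
Op 2: b = malloc(15) -> b = 5; heap: [0-4 ALLOC][5-19 ALLOC][20-44 FREE]
Op 3: a = realloc(a, 18) -> a = 20; heap: [0-4 FREE][5-19 ALLOC][20-37 ALLOC][38-44 FREE]
Op 4: free(a) -> (freed a); heap: [0-4 FREE][5-19 ALLOC][20-44 FREE]
Op 5: free(b) -> (freed b); heap: [0-44 FREE]
Op 6: c = malloc(5) -> c = 0; heap: [0-4 ALLOC][5-44 FREE]
Op 7: d = malloc(13) -> d = 5; heap: [0-4 ALLOC][5-17 ALLOC][18-44 FREE]
Op 8: c = realloc(c, 15) -> c = 18; heap: [0-4 FREE][5-17 ALLOC][18-32 ALLOC][33-44 FREE]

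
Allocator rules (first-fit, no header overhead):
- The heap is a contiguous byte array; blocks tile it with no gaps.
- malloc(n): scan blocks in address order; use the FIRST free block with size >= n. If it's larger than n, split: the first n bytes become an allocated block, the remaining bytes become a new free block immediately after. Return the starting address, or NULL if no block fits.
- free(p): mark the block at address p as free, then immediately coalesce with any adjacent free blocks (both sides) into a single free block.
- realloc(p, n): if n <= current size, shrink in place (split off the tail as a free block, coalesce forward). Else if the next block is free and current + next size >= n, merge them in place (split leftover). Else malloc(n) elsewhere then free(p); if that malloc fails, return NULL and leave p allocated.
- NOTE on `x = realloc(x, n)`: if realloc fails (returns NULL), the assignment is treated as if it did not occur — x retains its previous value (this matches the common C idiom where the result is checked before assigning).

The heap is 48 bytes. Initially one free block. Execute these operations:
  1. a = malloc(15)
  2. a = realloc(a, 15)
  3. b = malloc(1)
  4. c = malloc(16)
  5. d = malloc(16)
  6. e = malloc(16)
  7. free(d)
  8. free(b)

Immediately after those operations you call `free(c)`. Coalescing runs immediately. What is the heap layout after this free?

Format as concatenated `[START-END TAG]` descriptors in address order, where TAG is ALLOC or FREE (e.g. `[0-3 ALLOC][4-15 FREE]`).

Answer: [0-14 ALLOC][15-47 FREE]

Derivation:
Op 1: a = malloc(15) -> a = 0; heap: [0-14 ALLOC][15-47 FREE]
Op 2: a = realloc(a, 15) -> a = 0; heap: [0-14 ALLOC][15-47 FREE]
Op 3: b = malloc(1) -> b = 15; heap: [0-14 ALLOC][15-15 ALLOC][16-47 FREE]
Op 4: c = malloc(16) -> c = 16; heap: [0-14 ALLOC][15-15 ALLOC][16-31 ALLOC][32-47 FREE]
Op 5: d = malloc(16) -> d = 32; heap: [0-14 ALLOC][15-15 ALLOC][16-31 ALLOC][32-47 ALLOC]
Op 6: e = malloc(16) -> e = NULL; heap: [0-14 ALLOC][15-15 ALLOC][16-31 ALLOC][32-47 ALLOC]
Op 7: free(d) -> (freed d); heap: [0-14 ALLOC][15-15 ALLOC][16-31 ALLOC][32-47 FREE]
Op 8: free(b) -> (freed b); heap: [0-14 ALLOC][15-15 FREE][16-31 ALLOC][32-47 FREE]
free(c): c = 16 -> block [16-31 ALLOC]; mark free, coalesce with adjacent free neighbors -> [0-14 ALLOC][15-47 FREE]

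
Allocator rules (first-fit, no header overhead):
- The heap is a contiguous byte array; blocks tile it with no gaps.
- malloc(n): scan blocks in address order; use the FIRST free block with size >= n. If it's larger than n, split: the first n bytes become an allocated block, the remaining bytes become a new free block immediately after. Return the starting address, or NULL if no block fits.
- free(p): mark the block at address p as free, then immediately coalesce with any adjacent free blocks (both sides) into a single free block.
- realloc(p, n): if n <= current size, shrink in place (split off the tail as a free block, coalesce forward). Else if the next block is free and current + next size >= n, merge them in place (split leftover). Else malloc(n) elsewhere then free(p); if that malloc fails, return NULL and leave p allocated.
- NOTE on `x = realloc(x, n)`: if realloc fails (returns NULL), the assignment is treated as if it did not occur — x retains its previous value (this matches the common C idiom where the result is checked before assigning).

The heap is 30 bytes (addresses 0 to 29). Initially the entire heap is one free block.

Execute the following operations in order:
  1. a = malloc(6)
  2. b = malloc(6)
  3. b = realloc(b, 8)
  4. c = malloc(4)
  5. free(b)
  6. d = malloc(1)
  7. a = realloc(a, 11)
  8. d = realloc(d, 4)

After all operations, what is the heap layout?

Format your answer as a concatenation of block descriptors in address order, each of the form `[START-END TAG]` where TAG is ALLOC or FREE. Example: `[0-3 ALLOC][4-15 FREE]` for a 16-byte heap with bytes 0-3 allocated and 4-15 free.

Answer: [0-5 FREE][6-9 ALLOC][10-13 FREE][14-17 ALLOC][18-28 ALLOC][29-29 FREE]

Derivation:
Op 1: a = malloc(6) -> a = 0; heap: [0-5 ALLOC][6-29 FREE]
Op 2: b = malloc(6) -> b = 6; heap: [0-5 ALLOC][6-11 ALLOC][12-29 FREE]
Op 3: b = realloc(b, 8) -> b = 6; heap: [0-5 ALLOC][6-13 ALLOC][14-29 FREE]
Op 4: c = malloc(4) -> c = 14; heap: [0-5 ALLOC][6-13 ALLOC][14-17 ALLOC][18-29 FREE]
Op 5: free(b) -> (freed b); heap: [0-5 ALLOC][6-13 FREE][14-17 ALLOC][18-29 FREE]
Op 6: d = malloc(1) -> d = 6; heap: [0-5 ALLOC][6-6 ALLOC][7-13 FREE][14-17 ALLOC][18-29 FREE]
Op 7: a = realloc(a, 11) -> a = 18; heap: [0-5 FREE][6-6 ALLOC][7-13 FREE][14-17 ALLOC][18-28 ALLOC][29-29 FREE]
Op 8: d = realloc(d, 4) -> d = 6; heap: [0-5 FREE][6-9 ALLOC][10-13 FREE][14-17 ALLOC][18-28 ALLOC][29-29 FREE]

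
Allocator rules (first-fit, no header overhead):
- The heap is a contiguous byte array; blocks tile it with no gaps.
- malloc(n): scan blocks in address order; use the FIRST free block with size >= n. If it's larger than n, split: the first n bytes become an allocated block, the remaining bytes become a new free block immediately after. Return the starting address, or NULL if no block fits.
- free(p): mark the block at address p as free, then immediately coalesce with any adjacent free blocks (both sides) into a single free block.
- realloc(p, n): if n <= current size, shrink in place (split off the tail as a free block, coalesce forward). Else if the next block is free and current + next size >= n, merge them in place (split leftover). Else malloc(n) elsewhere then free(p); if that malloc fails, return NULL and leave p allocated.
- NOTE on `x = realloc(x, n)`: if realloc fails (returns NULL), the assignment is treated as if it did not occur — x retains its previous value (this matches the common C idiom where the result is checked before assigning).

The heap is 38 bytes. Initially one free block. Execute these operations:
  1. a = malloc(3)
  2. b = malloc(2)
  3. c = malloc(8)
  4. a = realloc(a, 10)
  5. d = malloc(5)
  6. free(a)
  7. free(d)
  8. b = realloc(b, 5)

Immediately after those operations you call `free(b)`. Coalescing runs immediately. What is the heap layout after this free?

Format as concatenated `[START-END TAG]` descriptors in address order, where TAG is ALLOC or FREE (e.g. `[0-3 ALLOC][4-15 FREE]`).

Answer: [0-4 FREE][5-12 ALLOC][13-37 FREE]

Derivation:
Op 1: a = malloc(3) -> a = 0; heap: [0-2 ALLOC][3-37 FREE]
Op 2: b = malloc(2) -> b = 3; heap: [0-2 ALLOC][3-4 ALLOC][5-37 FREE]
Op 3: c = malloc(8) -> c = 5; heap: [0-2 ALLOC][3-4 ALLOC][5-12 ALLOC][13-37 FREE]
Op 4: a = realloc(a, 10) -> a = 13; heap: [0-2 FREE][3-4 ALLOC][5-12 ALLOC][13-22 ALLOC][23-37 FREE]
Op 5: d = malloc(5) -> d = 23; heap: [0-2 FREE][3-4 ALLOC][5-12 ALLOC][13-22 ALLOC][23-27 ALLOC][28-37 FREE]
Op 6: free(a) -> (freed a); heap: [0-2 FREE][3-4 ALLOC][5-12 ALLOC][13-22 FREE][23-27 ALLOC][28-37 FREE]
Op 7: free(d) -> (freed d); heap: [0-2 FREE][3-4 ALLOC][5-12 ALLOC][13-37 FREE]
Op 8: b = realloc(b, 5) -> b = 13; heap: [0-4 FREE][5-12 ALLOC][13-17 ALLOC][18-37 FREE]
free(b): b = 13 -> block [13-17 ALLOC]; mark free, coalesce with adjacent free neighbors -> [0-4 FREE][5-12 ALLOC][13-37 FREE]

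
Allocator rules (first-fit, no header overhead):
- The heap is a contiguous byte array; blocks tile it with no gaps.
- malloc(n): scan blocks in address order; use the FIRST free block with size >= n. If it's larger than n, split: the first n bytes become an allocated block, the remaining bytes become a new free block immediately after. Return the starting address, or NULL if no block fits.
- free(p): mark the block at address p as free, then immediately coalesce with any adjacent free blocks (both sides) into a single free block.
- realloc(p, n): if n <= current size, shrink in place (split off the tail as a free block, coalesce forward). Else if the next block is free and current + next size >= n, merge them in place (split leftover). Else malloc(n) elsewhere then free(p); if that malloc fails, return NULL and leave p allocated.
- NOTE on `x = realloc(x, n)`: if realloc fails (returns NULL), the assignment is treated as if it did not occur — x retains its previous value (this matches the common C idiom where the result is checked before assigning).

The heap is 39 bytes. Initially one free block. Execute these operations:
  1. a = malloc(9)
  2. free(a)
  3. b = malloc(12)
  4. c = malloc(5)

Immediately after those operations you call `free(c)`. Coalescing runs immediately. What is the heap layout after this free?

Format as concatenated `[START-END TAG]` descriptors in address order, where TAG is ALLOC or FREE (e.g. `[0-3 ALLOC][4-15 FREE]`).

Answer: [0-11 ALLOC][12-38 FREE]

Derivation:
Op 1: a = malloc(9) -> a = 0; heap: [0-8 ALLOC][9-38 FREE]
Op 2: free(a) -> (freed a); heap: [0-38 FREE]
Op 3: b = malloc(12) -> b = 0; heap: [0-11 ALLOC][12-38 FREE]
Op 4: c = malloc(5) -> c = 12; heap: [0-11 ALLOC][12-16 ALLOC][17-38 FREE]
free(c): c = 12 -> block [12-16 ALLOC]; mark free, coalesce with adjacent free neighbors -> [0-11 ALLOC][12-38 FREE]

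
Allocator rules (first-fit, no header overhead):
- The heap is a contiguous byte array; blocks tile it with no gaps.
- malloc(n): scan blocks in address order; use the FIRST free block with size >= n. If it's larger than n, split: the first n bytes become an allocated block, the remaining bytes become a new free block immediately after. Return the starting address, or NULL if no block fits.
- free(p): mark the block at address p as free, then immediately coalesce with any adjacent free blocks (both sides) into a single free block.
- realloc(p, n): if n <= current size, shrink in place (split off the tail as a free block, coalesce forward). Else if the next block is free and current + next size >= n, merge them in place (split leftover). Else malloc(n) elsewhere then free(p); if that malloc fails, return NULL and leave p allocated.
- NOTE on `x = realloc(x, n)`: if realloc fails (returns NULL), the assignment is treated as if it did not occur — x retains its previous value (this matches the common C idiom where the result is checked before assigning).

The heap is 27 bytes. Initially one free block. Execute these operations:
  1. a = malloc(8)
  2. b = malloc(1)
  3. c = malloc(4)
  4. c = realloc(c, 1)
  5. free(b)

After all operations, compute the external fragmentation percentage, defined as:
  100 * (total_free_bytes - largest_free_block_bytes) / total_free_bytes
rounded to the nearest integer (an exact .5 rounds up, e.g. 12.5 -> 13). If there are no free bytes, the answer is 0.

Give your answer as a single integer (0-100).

Op 1: a = malloc(8) -> a = 0; heap: [0-7 ALLOC][8-26 FREE]
Op 2: b = malloc(1) -> b = 8; heap: [0-7 ALLOC][8-8 ALLOC][9-26 FREE]
Op 3: c = malloc(4) -> c = 9; heap: [0-7 ALLOC][8-8 ALLOC][9-12 ALLOC][13-26 FREE]
Op 4: c = realloc(c, 1) -> c = 9; heap: [0-7 ALLOC][8-8 ALLOC][9-9 ALLOC][10-26 FREE]
Op 5: free(b) -> (freed b); heap: [0-7 ALLOC][8-8 FREE][9-9 ALLOC][10-26 FREE]
Free blocks: [1 17] total_free=18 largest=17 -> 100*(18-17)/18 = 100/18 ≈ 5.556 -> rounds to 6

Answer: 6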